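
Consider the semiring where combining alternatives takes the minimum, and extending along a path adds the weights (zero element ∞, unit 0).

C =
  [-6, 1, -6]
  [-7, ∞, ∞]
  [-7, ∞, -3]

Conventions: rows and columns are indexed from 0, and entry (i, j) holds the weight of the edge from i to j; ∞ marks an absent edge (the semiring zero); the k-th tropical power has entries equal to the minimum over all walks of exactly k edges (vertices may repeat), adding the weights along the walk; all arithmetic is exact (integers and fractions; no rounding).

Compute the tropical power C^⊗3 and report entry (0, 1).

C^⊗2:
  [-13, -5, -12]
  [-13, -6, -13]
  [-13, -6, -13]
C^⊗3:
  [-19, -12, -19]
  [-20, -12, -19]
  [-20, -12, -19]
Key observation: the optimum is the walk 0->2->0->1, with weight (-6) + (-7) + 1 = -12.
Optimal value attained by: walk 0->2->0->1.
Answer: (C^⊗3)[0][1] = -12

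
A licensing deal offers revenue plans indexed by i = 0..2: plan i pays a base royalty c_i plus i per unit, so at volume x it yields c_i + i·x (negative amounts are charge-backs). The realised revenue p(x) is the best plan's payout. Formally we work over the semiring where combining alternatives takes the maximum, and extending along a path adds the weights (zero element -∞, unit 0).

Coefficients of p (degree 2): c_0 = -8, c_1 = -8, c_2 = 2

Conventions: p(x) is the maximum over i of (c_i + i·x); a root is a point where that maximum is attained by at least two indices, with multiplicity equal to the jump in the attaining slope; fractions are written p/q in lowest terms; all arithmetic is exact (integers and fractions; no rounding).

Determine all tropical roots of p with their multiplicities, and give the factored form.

hull edge (i=0, c=-8) to (i=2, c=2): slope 5, span 2
Factored form: p(x) = 2 ⊗ (x ⊕ (-5)) ⊗ (x ⊕ (-5))
Answer: roots = -5 (mult 2)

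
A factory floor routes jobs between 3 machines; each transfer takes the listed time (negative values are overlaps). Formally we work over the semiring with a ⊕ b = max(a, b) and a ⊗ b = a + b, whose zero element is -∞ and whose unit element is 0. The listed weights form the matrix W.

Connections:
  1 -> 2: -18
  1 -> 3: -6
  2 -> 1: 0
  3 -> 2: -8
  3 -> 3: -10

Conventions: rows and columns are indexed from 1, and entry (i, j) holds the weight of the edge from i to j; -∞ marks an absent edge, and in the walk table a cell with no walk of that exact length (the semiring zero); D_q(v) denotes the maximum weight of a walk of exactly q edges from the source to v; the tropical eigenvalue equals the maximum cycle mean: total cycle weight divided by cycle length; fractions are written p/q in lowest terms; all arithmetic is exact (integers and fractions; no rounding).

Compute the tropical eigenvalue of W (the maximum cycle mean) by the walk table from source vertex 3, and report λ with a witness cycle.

q=0: [-∞, -∞, 0]
q=1: [-∞, -8, -10]
q=2: [-8, -18, -20]
q=3: [-18, -26, -14]
Optimal cycle mean attained by: cycle 1->3->2->1, total (-6) + (-8) + 0, length 3.
Answer: λ = -14/3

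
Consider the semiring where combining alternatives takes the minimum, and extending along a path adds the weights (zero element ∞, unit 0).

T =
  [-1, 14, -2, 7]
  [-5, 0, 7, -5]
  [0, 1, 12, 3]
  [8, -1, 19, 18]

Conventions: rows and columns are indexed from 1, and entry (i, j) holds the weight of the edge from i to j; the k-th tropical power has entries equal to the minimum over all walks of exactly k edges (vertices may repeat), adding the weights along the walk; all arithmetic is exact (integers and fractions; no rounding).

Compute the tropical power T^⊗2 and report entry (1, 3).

T^⊗2:
  [-2, -1, -3, 1]
  [-6, -6, -7, -5]
  [-4, 1, -2, -4]
  [-6, -1, 6, -6]
Key observation: the optimum is the walk 1->1->3, with weight (-1) + (-2) = -3.
Optimal value attained by: walk 1->1->3.
Answer: (T^⊗2)[1][3] = -3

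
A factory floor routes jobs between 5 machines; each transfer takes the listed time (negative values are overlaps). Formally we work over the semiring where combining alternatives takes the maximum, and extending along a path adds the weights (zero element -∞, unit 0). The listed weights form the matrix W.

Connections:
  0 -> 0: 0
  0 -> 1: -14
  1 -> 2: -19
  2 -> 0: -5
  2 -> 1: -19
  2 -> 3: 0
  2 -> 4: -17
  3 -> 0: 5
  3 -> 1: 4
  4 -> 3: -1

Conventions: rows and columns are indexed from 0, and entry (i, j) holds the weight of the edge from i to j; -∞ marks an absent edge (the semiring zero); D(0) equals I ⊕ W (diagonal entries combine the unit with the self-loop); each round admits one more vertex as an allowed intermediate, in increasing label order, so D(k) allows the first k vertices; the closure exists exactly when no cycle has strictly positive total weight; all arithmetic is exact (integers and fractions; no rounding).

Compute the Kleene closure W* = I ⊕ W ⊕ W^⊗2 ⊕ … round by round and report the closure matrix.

D(0):
  [0, -14, -∞, -∞, -∞]
  [-∞, 0, -19, -∞, -∞]
  [-5, -19, 0, 0, -17]
  [5, 4, -∞, 0, -∞]
  [-∞, -∞, -∞, -1, 0]
D(1):
  [0, -14, -∞, -∞, -∞]
  [-∞, 0, -19, -∞, -∞]
  [-5, -19, 0, 0, -17]
  [5, 4, -∞, 0, -∞]
  [-∞, -∞, -∞, -1, 0]
D(2):
  [0, -14, -33, -∞, -∞]
  [-∞, 0, -19, -∞, -∞]
  [-5, -19, 0, 0, -17]
  [5, 4, -15, 0, -∞]
  [-∞, -∞, -∞, -1, 0]
D(3):
  [0, -14, -33, -33, -50]
  [-24, 0, -19, -19, -36]
  [-5, -19, 0, 0, -17]
  [5, 4, -15, 0, -32]
  [-∞, -∞, -∞, -1, 0]
D(4):
  [0, -14, -33, -33, -50]
  [-14, 0, -19, -19, -36]
  [5, 4, 0, 0, -17]
  [5, 4, -15, 0, -32]
  [4, 3, -16, -1, 0]
D(5):
  [0, -14, -33, -33, -50]
  [-14, 0, -19, -19, -36]
  [5, 4, 0, 0, -17]
  [5, 4, -15, 0, -32]
  [4, 3, -16, -1, 0]
Answer: W* = [[0, -14, -33, -33, -50], [-14, 0, -19, -19, -36], [5, 4, 0, 0, -17], [5, 4, -15, 0, -32], [4, 3, -16, -1, 0]]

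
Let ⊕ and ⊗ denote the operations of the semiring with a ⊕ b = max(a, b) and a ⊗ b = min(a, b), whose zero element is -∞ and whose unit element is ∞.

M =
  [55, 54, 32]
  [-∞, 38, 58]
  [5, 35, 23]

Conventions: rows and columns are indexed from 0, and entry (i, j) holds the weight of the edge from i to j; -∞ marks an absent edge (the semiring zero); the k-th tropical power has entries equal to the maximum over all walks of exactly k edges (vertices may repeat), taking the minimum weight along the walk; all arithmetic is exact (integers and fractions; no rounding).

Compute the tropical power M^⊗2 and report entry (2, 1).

M^⊗2:
  [55, 54, 54]
  [5, 38, 38]
  [5, 35, 35]
Key observation: the optimum is the walk 2->1->1, with weight 35 min 38 = 35.
Optimal value attained by: walk 2->1->1.
Answer: (M^⊗2)[2][1] = 35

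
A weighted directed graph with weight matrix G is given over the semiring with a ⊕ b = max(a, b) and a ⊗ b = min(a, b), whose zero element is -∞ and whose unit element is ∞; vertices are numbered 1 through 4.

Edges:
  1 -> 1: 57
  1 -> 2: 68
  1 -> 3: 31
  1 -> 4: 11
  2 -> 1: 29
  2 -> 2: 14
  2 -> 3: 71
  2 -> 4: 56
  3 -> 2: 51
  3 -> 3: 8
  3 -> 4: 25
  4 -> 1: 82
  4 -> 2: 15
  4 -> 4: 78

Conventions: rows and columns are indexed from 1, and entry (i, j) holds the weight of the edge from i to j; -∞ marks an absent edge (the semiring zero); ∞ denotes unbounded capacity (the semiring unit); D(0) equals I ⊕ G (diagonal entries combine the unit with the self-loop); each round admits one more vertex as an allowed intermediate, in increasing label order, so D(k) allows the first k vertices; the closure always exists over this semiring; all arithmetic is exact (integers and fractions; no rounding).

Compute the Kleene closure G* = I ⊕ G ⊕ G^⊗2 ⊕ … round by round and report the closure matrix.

D(0):
  [∞, 68, 31, 11]
  [29, ∞, 71, 56]
  [-∞, 51, ∞, 25]
  [82, 15, -∞, ∞]
D(1):
  [∞, 68, 31, 11]
  [29, ∞, 71, 56]
  [-∞, 51, ∞, 25]
  [82, 68, 31, ∞]
D(2):
  [∞, 68, 68, 56]
  [29, ∞, 71, 56]
  [29, 51, ∞, 51]
  [82, 68, 68, ∞]
D(3):
  [∞, 68, 68, 56]
  [29, ∞, 71, 56]
  [29, 51, ∞, 51]
  [82, 68, 68, ∞]
D(4):
  [∞, 68, 68, 56]
  [56, ∞, 71, 56]
  [51, 51, ∞, 51]
  [82, 68, 68, ∞]
Answer: G* = [[∞, 68, 68, 56], [56, ∞, 71, 56], [51, 51, ∞, 51], [82, 68, 68, ∞]]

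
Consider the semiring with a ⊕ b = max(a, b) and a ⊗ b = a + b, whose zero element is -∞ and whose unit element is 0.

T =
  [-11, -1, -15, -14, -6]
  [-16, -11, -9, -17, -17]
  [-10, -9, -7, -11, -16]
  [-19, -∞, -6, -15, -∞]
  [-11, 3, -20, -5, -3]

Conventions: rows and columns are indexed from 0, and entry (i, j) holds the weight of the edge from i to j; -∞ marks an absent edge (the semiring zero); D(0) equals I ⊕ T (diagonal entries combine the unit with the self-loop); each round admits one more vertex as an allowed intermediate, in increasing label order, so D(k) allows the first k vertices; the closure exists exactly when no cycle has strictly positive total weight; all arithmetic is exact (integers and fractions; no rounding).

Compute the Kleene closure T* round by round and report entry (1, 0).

D(0):
  [0, -1, -15, -14, -6]
  [-16, 0, -9, -17, -17]
  [-10, -9, 0, -11, -16]
  [-19, -∞, -6, 0, -∞]
  [-11, 3, -20, -5, 0]
D(1):
  [0, -1, -15, -14, -6]
  [-16, 0, -9, -17, -17]
  [-10, -9, 0, -11, -16]
  [-19, -20, -6, 0, -25]
  [-11, 3, -20, -5, 0]
D(2):
  [0, -1, -10, -14, -6]
  [-16, 0, -9, -17, -17]
  [-10, -9, 0, -11, -16]
  [-19, -20, -6, 0, -25]
  [-11, 3, -6, -5, 0]
D(3):
  [0, -1, -10, -14, -6]
  [-16, 0, -9, -17, -17]
  [-10, -9, 0, -11, -16]
  [-16, -15, -6, 0, -22]
  [-11, 3, -6, -5, 0]
D(4):
  [0, -1, -10, -14, -6]
  [-16, 0, -9, -17, -17]
  [-10, -9, 0, -11, -16]
  [-16, -15, -6, 0, -22]
  [-11, 3, -6, -5, 0]
D(5):
  [0, -1, -10, -11, -6]
  [-16, 0, -9, -17, -17]
  [-10, -9, 0, -11, -16]
  [-16, -15, -6, 0, -22]
  [-11, 3, -6, -5, 0]
Answer: T*[1][0] = -16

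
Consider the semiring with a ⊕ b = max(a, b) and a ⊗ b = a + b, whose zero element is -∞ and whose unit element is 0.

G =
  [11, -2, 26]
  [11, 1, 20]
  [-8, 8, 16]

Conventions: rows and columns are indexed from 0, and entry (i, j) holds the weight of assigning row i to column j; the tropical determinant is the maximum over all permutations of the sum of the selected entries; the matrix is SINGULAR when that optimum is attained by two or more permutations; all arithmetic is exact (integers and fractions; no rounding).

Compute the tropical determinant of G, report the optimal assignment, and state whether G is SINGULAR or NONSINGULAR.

σ = (0, 1, 2): 11 + 1 + 16 = 28
σ = (0, 2, 1): 11 + 20 + 8 = 39
σ = (1, 0, 2): (-2) + 11 + 16 = 25
σ = (1, 2, 0): (-2) + 20 + (-8) = 10
σ = (2, 0, 1): 26 + 11 + 8 = 45
σ = (2, 1, 0): 26 + 1 + (-8) = 19
Optimal value attained by: σ = (2, 0, 1).
Answer: det⊕(G) = 45; verdict: NONSINGULAR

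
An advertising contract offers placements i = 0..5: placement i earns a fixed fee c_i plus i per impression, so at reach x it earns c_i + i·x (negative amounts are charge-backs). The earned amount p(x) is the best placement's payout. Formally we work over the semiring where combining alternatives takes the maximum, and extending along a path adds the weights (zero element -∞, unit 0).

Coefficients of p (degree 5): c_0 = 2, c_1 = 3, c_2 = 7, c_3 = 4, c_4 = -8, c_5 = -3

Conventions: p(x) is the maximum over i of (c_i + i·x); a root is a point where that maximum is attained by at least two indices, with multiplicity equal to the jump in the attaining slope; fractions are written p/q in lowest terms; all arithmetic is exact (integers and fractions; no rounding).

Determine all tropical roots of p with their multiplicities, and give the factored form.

hull edge (i=0, c=2) to (i=2, c=7): slope 5/2, span 2
hull edge (i=2, c=7) to (i=3, c=4): slope -3, span 1
hull edge (i=3, c=4) to (i=5, c=-3): slope -7/2, span 2
Factored form: p(x) = -3 ⊗ (x ⊕ (-5/2)) ⊗ (x ⊕ (-5/2)) ⊗ (x ⊕ 3) ⊗ (x ⊕ 7/2) ⊗ (x ⊕ 7/2)
Answer: roots = -5/2 (mult 2), 3 (mult 1), 7/2 (mult 2)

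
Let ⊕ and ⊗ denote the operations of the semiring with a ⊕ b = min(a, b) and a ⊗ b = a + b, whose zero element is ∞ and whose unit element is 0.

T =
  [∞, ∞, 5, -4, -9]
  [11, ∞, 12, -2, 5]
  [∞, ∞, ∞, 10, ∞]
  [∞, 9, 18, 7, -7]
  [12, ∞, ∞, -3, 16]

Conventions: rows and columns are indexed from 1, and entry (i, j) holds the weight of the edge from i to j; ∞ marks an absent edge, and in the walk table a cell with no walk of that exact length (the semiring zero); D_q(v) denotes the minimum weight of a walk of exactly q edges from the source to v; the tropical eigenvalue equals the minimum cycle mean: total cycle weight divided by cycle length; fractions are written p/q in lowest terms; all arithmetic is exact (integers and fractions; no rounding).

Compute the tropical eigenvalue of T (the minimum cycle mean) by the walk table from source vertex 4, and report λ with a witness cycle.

q=0: [∞, ∞, ∞, 0, ∞]
q=1: [∞, 9, 18, 7, -7]
q=2: [5, 16, 21, -10, 0]
q=3: [12, -1, 8, -3, -17]
q=4: [-5, 6, 11, -20, -10]
q=5: [2, -11, -2, -13, -27]
Optimal cycle mean attained by: cycle 4->5->4, total (-7) + (-3), length 2.
Answer: λ = -5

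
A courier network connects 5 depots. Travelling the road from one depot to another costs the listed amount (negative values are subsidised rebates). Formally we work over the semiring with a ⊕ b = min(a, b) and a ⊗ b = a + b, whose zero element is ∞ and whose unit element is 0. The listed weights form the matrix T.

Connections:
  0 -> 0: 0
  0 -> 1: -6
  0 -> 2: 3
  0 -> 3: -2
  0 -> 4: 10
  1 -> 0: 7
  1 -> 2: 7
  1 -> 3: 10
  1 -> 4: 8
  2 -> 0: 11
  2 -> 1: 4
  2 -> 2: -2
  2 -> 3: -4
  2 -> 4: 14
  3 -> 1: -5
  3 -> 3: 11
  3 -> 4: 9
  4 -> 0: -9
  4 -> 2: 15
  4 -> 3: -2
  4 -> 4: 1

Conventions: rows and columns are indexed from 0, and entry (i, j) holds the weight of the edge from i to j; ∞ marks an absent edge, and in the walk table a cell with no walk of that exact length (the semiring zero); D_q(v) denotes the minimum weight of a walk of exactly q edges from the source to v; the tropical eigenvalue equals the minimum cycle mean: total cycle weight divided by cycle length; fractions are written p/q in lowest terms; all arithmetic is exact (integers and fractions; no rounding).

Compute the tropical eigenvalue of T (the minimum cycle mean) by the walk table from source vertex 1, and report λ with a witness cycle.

q=0: [∞, 0, ∞, ∞, ∞]
q=1: [7, ∞, 7, 10, 8]
q=2: [-1, 1, 5, 3, 9]
q=3: [-1, -7, 2, -3, 9]
q=4: [-1, -8, 0, -3, 1]
q=5: [-8, -8, -2, -4, 0]
Optimal cycle mean attained by: cycle 0->1->4->0, total (-6) + 8 + (-9), length 3.
Answer: λ = -7/3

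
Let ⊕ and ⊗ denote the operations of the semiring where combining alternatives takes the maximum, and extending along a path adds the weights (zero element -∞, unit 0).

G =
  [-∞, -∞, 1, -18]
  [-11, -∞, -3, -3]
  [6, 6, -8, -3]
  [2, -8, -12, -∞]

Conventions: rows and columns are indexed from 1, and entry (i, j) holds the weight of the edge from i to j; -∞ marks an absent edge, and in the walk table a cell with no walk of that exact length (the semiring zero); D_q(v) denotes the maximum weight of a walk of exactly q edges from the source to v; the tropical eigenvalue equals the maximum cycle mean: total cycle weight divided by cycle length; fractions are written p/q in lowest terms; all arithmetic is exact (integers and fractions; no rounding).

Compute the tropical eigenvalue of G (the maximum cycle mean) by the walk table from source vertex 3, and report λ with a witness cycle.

q=0: [-∞, -∞, 0, -∞]
q=1: [6, 6, -8, -3]
q=2: [-1, -2, 7, 3]
q=3: [13, 13, 0, 4]
q=4: [6, 6, 14, 10]
Optimal cycle mean attained by: cycle 1->3->1, total 1 + 6, length 2.
Answer: λ = 7/2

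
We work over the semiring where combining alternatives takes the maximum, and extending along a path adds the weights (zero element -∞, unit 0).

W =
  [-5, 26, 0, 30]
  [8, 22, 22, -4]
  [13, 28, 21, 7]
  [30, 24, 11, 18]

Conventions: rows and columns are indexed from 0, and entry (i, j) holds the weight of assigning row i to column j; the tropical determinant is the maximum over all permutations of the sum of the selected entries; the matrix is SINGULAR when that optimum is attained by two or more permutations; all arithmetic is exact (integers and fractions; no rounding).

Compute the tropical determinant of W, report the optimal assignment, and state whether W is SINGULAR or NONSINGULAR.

σ = (0, 1, 2, 3): (-5) + 22 + 21 + 18 = 56
σ = (0, 1, 3, 2): (-5) + 22 + 7 + 11 = 35
σ = (0, 2, 1, 3): (-5) + 22 + 28 + 18 = 63
σ = (0, 2, 3, 1): (-5) + 22 + 7 + 24 = 48
σ = (0, 3, 1, 2): (-5) + (-4) + 28 + 11 = 30
σ = (0, 3, 2, 1): (-5) + (-4) + 21 + 24 = 36
σ = (1, 0, 2, 3): 26 + 8 + 21 + 18 = 73
σ = (1, 0, 3, 2): 26 + 8 + 7 + 11 = 52
σ = (1, 2, 0, 3): 26 + 22 + 13 + 18 = 79
σ = (1, 2, 3, 0): 26 + 22 + 7 + 30 = 85
σ = (1, 3, 0, 2): 26 + (-4) + 13 + 11 = 46
σ = (1, 3, 2, 0): 26 + (-4) + 21 + 30 = 73
σ = (2, 0, 1, 3): 0 + 8 + 28 + 18 = 54
σ = (2, 0, 3, 1): 0 + 8 + 7 + 24 = 39
σ = (2, 1, 0, 3): 0 + 22 + 13 + 18 = 53
σ = (2, 1, 3, 0): 0 + 22 + 7 + 30 = 59
σ = (2, 3, 0, 1): 0 + (-4) + 13 + 24 = 33
σ = (2, 3, 1, 0): 0 + (-4) + 28 + 30 = 54
σ = (3, 0, 1, 2): 30 + 8 + 28 + 11 = 77
σ = (3, 0, 2, 1): 30 + 8 + 21 + 24 = 83
σ = (3, 1, 0, 2): 30 + 22 + 13 + 11 = 76
σ = (3, 1, 2, 0): 30 + 22 + 21 + 30 = 103
σ = (3, 2, 0, 1): 30 + 22 + 13 + 24 = 89
σ = (3, 2, 1, 0): 30 + 22 + 28 + 30 = 110
Optimal value attained by: σ = (3, 2, 1, 0).
Answer: det⊕(W) = 110; verdict: NONSINGULAR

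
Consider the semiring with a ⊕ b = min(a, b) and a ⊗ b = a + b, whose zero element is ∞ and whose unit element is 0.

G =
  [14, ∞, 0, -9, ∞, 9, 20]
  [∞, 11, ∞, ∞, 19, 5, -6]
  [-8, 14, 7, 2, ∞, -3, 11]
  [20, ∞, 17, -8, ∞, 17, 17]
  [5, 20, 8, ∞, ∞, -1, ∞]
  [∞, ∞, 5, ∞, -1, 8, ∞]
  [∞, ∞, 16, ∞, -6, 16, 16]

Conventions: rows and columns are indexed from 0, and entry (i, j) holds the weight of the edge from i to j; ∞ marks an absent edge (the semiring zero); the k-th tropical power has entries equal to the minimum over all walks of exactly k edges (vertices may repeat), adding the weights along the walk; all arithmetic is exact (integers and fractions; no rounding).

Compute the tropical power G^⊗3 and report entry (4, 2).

G^⊗2:
  [-8, 14, 7, -17, 8, -3, 8]
  [24, 22, 10, ∞, -12, 10, 5]
  [-1, 21, -8, -17, -4, 1, 8]
  [9, 31, 9, -16, 11, 9, 9]
  [0, 22, 4, -4, -2, 5, 14]
  [-3, 19, 7, 7, 7, -2, 16]
  [-1, 14, 2, 18, 10, -7, 27]
G^⊗3:
  [-1, 21, -8, -25, -4, 0, 0]
  [-7, 8, -4, 12, -1, -13, 16]
  [-16, 6, -1, -25, 0, -11, 0]
  [1, 23, 1, -24, 3, 1, 1]
  [-4, 18, 0, -12, 4, -3, 13]
  [-1, 21, -3, -12, -3, 4, 13]
  [-6, 16, -2, -10, -8, -1, 8]
Key observation: the optimum is the walk 4->2->0->2, with weight 8 + (-8) + 0 = 0.
Optimal value attained by: walk 4->2->0->2.
Answer: (G^⊗3)[4][2] = 0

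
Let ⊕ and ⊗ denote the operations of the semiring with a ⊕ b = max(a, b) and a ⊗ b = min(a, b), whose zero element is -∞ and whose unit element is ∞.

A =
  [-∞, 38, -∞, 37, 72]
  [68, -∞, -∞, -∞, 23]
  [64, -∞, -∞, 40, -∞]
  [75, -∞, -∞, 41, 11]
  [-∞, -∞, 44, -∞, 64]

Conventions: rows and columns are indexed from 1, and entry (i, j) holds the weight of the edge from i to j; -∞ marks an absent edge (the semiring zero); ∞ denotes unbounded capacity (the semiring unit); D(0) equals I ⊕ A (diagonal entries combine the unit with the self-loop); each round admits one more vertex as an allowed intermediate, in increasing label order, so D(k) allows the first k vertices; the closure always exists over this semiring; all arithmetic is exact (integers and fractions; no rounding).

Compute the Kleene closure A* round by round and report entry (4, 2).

D(0):
  [∞, 38, -∞, 37, 72]
  [68, ∞, -∞, -∞, 23]
  [64, -∞, ∞, 40, -∞]
  [75, -∞, -∞, ∞, 11]
  [-∞, -∞, 44, -∞, ∞]
D(1):
  [∞, 38, -∞, 37, 72]
  [68, ∞, -∞, 37, 68]
  [64, 38, ∞, 40, 64]
  [75, 38, -∞, ∞, 72]
  [-∞, -∞, 44, -∞, ∞]
D(2):
  [∞, 38, -∞, 37, 72]
  [68, ∞, -∞, 37, 68]
  [64, 38, ∞, 40, 64]
  [75, 38, -∞, ∞, 72]
  [-∞, -∞, 44, -∞, ∞]
D(3):
  [∞, 38, -∞, 37, 72]
  [68, ∞, -∞, 37, 68]
  [64, 38, ∞, 40, 64]
  [75, 38, -∞, ∞, 72]
  [44, 38, 44, 40, ∞]
D(4):
  [∞, 38, -∞, 37, 72]
  [68, ∞, -∞, 37, 68]
  [64, 38, ∞, 40, 64]
  [75, 38, -∞, ∞, 72]
  [44, 38, 44, 40, ∞]
D(5):
  [∞, 38, 44, 40, 72]
  [68, ∞, 44, 40, 68]
  [64, 38, ∞, 40, 64]
  [75, 38, 44, ∞, 72]
  [44, 38, 44, 40, ∞]
Answer: A*[4][2] = 38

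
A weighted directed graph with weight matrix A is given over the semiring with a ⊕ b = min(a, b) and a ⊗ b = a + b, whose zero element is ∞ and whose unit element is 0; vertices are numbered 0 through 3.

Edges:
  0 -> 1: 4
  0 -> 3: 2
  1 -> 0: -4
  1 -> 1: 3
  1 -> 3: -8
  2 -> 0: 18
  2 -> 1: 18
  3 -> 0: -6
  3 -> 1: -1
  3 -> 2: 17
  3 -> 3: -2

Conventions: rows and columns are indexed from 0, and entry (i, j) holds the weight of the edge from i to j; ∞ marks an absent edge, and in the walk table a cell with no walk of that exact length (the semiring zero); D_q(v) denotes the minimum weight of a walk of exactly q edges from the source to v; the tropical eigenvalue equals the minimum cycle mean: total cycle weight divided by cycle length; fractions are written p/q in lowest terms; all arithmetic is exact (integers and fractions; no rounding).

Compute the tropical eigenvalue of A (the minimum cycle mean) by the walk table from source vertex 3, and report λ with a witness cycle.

q=0: [∞, ∞, ∞, 0]
q=1: [-6, -1, 17, -2]
q=2: [-8, -3, 15, -9]
q=3: [-15, -10, 8, -11]
q=4: [-17, -12, 6, -18]
Optimal cycle mean attained by: cycle 1->3->1, total (-8) + (-1), length 2.
Answer: λ = -9/2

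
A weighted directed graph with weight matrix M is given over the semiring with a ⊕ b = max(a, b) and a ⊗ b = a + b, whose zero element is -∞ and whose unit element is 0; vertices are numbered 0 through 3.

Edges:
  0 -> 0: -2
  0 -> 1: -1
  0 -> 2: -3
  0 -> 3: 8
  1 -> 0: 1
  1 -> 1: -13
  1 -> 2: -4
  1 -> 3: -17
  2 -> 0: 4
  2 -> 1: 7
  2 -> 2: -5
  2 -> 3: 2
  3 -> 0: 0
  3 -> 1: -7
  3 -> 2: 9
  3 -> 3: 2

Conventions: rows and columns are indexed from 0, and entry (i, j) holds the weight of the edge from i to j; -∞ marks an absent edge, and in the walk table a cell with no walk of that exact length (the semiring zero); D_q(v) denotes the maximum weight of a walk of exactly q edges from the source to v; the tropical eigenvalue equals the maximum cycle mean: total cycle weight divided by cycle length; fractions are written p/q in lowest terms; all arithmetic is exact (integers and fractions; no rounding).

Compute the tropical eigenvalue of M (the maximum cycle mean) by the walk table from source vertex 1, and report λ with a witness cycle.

q=0: [-∞, 0, -∞, -∞]
q=1: [1, -13, -4, -17]
q=2: [0, 3, -2, 9]
q=3: [9, 5, 18, 11]
q=4: [22, 25, 20, 20]
Optimal cycle mean attained by: cycle 0->3->2->0, total 8 + 9 + 4, length 3.
Answer: λ = 7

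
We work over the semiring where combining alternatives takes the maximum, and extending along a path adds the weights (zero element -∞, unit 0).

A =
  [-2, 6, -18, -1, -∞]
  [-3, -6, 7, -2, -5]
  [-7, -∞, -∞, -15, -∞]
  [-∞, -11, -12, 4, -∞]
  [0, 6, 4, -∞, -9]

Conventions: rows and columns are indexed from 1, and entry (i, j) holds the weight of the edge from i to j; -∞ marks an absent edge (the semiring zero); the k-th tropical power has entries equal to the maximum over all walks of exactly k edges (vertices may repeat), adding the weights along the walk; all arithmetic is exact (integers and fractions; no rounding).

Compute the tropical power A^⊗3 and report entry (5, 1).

A^⊗2:
  [3, 4, 13, 4, 1]
  [0, 3, 1, 2, -11]
  [-9, -1, -25, -8, -∞]
  [-14, -7, -4, 8, -16]
  [3, 6, 13, 4, 1]
A^⊗3:
  [6, 9, 11, 8, -1]
  [0, 6, 10, 6, -2]
  [-4, -3, 6, -3, -6]
  [-10, -3, 0, 12, -12]
  [6, 9, 13, 8, 1]
Key observation: the optimum is the walk 5->2->3->1, with weight 6 + 7 + (-7) = 6.
Optimal value attained by: walk 5->2->3->1.
Answer: (A^⊗3)[5][1] = 6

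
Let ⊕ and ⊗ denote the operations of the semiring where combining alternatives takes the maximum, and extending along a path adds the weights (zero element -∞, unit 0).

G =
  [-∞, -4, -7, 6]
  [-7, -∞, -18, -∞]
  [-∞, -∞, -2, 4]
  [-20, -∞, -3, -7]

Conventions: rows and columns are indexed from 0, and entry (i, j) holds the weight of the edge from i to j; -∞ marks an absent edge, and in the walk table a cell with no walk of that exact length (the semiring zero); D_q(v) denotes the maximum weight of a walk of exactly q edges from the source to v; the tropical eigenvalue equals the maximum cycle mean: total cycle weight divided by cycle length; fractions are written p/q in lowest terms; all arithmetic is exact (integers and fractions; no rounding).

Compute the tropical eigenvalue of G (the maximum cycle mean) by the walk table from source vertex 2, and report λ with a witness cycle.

q=0: [-∞, -∞, 0, -∞]
q=1: [-∞, -∞, -2, 4]
q=2: [-16, -∞, 1, 2]
q=3: [-18, -20, -1, 5]
q=4: [-15, -22, 2, 3]
Optimal cycle mean attained by: cycle 2->3->2, total 4 + (-3), length 2.
Answer: λ = 1/2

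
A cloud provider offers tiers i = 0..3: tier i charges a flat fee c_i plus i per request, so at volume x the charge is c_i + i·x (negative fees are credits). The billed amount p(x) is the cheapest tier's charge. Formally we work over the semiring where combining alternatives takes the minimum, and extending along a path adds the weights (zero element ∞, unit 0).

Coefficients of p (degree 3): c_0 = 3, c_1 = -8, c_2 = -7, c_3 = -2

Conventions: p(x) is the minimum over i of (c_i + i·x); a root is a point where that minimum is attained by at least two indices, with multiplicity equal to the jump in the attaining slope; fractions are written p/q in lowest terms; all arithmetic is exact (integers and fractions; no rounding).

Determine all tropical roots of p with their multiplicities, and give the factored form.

hull edge (i=0, c=3) to (i=1, c=-8): slope -11, span 1
hull edge (i=1, c=-8) to (i=2, c=-7): slope 1, span 1
hull edge (i=2, c=-7) to (i=3, c=-2): slope 5, span 1
Factored form: p(x) = -2 ⊗ (x ⊕ (-5)) ⊗ (x ⊕ (-1)) ⊗ (x ⊕ 11)
Answer: roots = -5 (mult 1), -1 (mult 1), 11 (mult 1)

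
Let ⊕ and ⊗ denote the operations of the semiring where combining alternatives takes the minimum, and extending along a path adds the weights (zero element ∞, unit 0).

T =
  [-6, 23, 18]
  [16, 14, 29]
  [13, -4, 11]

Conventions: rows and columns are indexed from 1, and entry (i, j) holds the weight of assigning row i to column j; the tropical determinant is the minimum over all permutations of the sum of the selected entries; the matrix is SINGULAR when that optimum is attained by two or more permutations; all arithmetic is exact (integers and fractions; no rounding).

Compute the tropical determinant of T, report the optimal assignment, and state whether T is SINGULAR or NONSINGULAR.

σ = (1, 2, 3): (-6) + 14 + 11 = 19
σ = (1, 3, 2): (-6) + 29 + (-4) = 19
σ = (2, 1, 3): 23 + 16 + 11 = 50
σ = (2, 3, 1): 23 + 29 + 13 = 65
σ = (3, 1, 2): 18 + 16 + (-4) = 30
σ = (3, 2, 1): 18 + 14 + 13 = 45
Optimal value attained by: σ = (1, 2, 3).
Answer: det⊕(T) = 19; verdict: SINGULAR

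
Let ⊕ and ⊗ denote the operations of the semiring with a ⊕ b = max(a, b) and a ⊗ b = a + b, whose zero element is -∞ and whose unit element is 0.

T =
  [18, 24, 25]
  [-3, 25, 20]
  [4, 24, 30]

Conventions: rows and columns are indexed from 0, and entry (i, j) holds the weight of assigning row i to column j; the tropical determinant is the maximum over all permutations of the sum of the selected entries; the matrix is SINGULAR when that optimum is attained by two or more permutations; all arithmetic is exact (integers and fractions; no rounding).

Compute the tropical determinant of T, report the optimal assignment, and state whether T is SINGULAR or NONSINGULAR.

σ = (0, 1, 2): 18 + 25 + 30 = 73
σ = (0, 2, 1): 18 + 20 + 24 = 62
σ = (1, 0, 2): 24 + (-3) + 30 = 51
σ = (1, 2, 0): 24 + 20 + 4 = 48
σ = (2, 0, 1): 25 + (-3) + 24 = 46
σ = (2, 1, 0): 25 + 25 + 4 = 54
Optimal value attained by: σ = (0, 1, 2).
Answer: det⊕(T) = 73; verdict: NONSINGULAR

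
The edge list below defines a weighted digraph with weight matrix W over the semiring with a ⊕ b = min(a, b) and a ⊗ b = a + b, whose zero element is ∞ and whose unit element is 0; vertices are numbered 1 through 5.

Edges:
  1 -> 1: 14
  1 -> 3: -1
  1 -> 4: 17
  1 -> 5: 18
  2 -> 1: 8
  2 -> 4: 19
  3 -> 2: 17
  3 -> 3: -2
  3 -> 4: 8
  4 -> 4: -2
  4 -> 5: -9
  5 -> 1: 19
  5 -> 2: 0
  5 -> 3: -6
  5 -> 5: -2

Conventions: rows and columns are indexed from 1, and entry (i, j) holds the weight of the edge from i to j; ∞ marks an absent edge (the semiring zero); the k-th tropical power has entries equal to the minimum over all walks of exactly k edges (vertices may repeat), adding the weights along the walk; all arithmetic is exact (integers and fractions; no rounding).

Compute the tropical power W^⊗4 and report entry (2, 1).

W^⊗2:
  [28, 16, -3, 7, 8]
  [22, ∞, 7, 17, 10]
  [25, 15, -4, 6, -1]
  [10, -9, -15, -4, -11]
  [8, -2, -8, 2, -4]
W^⊗3:
  [24, 8, -5, 5, -2]
  [29, 10, 4, 15, 8]
  [18, -1, -7, 4, -3]
  [-1, -11, -17, -7, -13]
  [6, -4, -10, 0, -7]
W^⊗4:
  [16, -2, -8, 3, -4]
  [18, 8, 2, 12, 6]
  [7, -3, -9, 1, -5]
  [-3, -13, -19, -9, -16]
  [4, -7, -13, -2, -9]
Key observation: the optimum is the walk 2->4->5->2->1, with weight 19 + (-9) + 0 + 8 = 18.
Optimal value attained by: walk 2->4->5->2->1.
Answer: (W^⊗4)[2][1] = 18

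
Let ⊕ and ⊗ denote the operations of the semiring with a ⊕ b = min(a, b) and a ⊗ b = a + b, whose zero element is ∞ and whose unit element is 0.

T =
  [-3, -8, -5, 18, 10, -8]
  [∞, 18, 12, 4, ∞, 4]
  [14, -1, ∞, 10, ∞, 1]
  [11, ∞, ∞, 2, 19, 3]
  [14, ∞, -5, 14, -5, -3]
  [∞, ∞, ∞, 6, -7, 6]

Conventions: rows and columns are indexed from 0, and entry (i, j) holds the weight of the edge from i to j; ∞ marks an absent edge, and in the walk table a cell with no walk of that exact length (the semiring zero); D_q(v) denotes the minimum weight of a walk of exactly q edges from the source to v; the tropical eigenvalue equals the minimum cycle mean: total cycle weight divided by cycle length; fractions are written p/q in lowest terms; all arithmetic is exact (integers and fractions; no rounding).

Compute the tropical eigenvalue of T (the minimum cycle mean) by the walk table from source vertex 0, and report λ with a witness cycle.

q=0: [0, ∞, ∞, ∞, ∞, ∞]
q=1: [-3, -8, -5, 18, 10, -8]
q=2: [-6, -11, -8, -4, -15, -11]
q=3: [-9, -14, -20, -7, -20, -18]
q=4: [-12, -21, -25, -12, -25, -23]
q=5: [-15, -26, -30, -17, -30, -28]
q=6: [-18, -31, -35, -22, -35, -33]
Optimal cycle mean attained by: cycle 4->4, total (-5), length 1.
Answer: λ = -5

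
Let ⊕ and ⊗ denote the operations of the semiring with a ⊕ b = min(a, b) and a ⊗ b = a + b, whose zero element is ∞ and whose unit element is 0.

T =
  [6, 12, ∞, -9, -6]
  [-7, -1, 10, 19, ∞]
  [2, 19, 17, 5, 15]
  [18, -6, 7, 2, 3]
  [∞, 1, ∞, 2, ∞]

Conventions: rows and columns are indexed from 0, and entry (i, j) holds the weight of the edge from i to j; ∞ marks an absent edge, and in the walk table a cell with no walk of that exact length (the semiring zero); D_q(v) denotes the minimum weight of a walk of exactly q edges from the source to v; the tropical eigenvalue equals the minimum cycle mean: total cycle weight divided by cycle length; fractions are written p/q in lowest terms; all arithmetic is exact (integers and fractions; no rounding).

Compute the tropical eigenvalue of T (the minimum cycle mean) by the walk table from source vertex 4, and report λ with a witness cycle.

q=0: [∞, ∞, ∞, ∞, 0]
q=1: [∞, 1, ∞, 2, ∞]
q=2: [-6, -4, 9, 4, 5]
q=3: [-11, -5, 6, -15, -12]
q=4: [-12, -21, -8, -20, -17]
q=5: [-28, -26, -13, -21, -18]
Optimal cycle mean attained by: cycle 0->3->1->0, total (-9) + (-6) + (-7), length 3.
Answer: λ = -22/3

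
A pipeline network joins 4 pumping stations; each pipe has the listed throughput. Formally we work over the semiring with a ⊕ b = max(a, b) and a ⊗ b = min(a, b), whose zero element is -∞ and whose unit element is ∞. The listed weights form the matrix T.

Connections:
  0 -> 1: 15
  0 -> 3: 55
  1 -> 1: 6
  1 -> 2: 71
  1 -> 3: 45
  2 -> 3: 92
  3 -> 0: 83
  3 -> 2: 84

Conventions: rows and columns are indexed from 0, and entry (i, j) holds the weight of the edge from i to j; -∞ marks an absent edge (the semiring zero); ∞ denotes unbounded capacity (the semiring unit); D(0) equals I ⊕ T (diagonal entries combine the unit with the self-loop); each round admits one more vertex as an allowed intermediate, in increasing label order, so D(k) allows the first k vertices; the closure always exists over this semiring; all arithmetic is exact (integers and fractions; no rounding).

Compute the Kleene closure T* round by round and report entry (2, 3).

D(0):
  [∞, 15, -∞, 55]
  [-∞, ∞, 71, 45]
  [-∞, -∞, ∞, 92]
  [83, -∞, 84, ∞]
D(1):
  [∞, 15, -∞, 55]
  [-∞, ∞, 71, 45]
  [-∞, -∞, ∞, 92]
  [83, 15, 84, ∞]
D(2):
  [∞, 15, 15, 55]
  [-∞, ∞, 71, 45]
  [-∞, -∞, ∞, 92]
  [83, 15, 84, ∞]
D(3):
  [∞, 15, 15, 55]
  [-∞, ∞, 71, 71]
  [-∞, -∞, ∞, 92]
  [83, 15, 84, ∞]
D(4):
  [∞, 15, 55, 55]
  [71, ∞, 71, 71]
  [83, 15, ∞, 92]
  [83, 15, 84, ∞]
Answer: T*[2][3] = 92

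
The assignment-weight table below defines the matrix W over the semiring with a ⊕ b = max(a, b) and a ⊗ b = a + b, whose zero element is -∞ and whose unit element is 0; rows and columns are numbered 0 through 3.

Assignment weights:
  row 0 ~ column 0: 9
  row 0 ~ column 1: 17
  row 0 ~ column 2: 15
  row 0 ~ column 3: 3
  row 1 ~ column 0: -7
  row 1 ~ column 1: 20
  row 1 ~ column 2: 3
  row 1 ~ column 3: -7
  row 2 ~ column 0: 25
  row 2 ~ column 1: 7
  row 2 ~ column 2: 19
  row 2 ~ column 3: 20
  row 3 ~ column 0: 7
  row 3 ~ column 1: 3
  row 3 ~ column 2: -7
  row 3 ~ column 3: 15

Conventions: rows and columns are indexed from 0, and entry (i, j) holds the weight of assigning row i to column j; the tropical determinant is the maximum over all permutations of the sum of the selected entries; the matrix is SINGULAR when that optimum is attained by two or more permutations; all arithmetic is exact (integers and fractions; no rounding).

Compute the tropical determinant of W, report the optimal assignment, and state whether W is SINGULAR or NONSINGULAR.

σ = (0, 1, 2, 3): 9 + 20 + 19 + 15 = 63
σ = (0, 1, 3, 2): 9 + 20 + 20 + (-7) = 42
σ = (0, 2, 1, 3): 9 + 3 + 7 + 15 = 34
σ = (0, 2, 3, 1): 9 + 3 + 20 + 3 = 35
σ = (0, 3, 1, 2): 9 + (-7) + 7 + (-7) = 2
σ = (0, 3, 2, 1): 9 + (-7) + 19 + 3 = 24
σ = (1, 0, 2, 3): 17 + (-7) + 19 + 15 = 44
σ = (1, 0, 3, 2): 17 + (-7) + 20 + (-7) = 23
σ = (1, 2, 0, 3): 17 + 3 + 25 + 15 = 60
σ = (1, 2, 3, 0): 17 + 3 + 20 + 7 = 47
σ = (1, 3, 0, 2): 17 + (-7) + 25 + (-7) = 28
σ = (1, 3, 2, 0): 17 + (-7) + 19 + 7 = 36
σ = (2, 0, 1, 3): 15 + (-7) + 7 + 15 = 30
σ = (2, 0, 3, 1): 15 + (-7) + 20 + 3 = 31
σ = (2, 1, 0, 3): 15 + 20 + 25 + 15 = 75
σ = (2, 1, 3, 0): 15 + 20 + 20 + 7 = 62
σ = (2, 3, 0, 1): 15 + (-7) + 25 + 3 = 36
σ = (2, 3, 1, 0): 15 + (-7) + 7 + 7 = 22
σ = (3, 0, 1, 2): 3 + (-7) + 7 + (-7) = -4
σ = (3, 0, 2, 1): 3 + (-7) + 19 + 3 = 18
σ = (3, 1, 0, 2): 3 + 20 + 25 + (-7) = 41
σ = (3, 1, 2, 0): 3 + 20 + 19 + 7 = 49
σ = (3, 2, 0, 1): 3 + 3 + 25 + 3 = 34
σ = (3, 2, 1, 0): 3 + 3 + 7 + 7 = 20
Optimal value attained by: σ = (2, 1, 0, 3).
Answer: det⊕(W) = 75; verdict: NONSINGULAR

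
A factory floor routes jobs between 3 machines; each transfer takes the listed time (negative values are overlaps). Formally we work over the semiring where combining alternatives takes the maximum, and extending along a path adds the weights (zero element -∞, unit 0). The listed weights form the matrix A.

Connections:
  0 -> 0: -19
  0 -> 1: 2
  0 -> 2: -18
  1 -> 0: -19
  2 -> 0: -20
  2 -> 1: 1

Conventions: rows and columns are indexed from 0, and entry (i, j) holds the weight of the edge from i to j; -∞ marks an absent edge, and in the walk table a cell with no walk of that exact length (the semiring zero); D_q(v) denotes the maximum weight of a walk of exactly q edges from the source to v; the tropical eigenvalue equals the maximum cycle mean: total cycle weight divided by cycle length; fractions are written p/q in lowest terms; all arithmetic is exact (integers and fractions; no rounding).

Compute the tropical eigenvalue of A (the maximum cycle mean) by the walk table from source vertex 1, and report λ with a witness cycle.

q=0: [-∞, 0, -∞]
q=1: [-19, -∞, -∞]
q=2: [-38, -17, -37]
q=3: [-36, -36, -56]
Optimal cycle mean attained by: cycle 0->1->0, total 2 + (-19), length 2.
Answer: λ = -17/2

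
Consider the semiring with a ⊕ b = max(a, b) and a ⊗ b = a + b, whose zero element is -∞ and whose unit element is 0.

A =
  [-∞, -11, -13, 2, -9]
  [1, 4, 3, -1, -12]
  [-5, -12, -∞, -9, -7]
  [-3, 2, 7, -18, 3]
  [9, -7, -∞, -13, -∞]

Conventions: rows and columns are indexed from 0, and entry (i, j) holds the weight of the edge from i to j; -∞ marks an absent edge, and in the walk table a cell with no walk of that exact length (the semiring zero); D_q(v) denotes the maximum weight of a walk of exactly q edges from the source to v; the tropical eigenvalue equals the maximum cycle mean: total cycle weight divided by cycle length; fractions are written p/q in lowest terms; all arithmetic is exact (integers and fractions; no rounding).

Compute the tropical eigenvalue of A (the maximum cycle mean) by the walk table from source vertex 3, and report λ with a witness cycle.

q=0: [-∞, -∞, -∞, 0, -∞]
q=1: [-3, 2, 7, -18, 3]
q=2: [12, 6, 5, 1, 0]
q=3: [9, 10, 9, 14, 4]
q=4: [13, 16, 21, 11, 17]
q=5: [26, 20, 19, 15, 14]
Optimal cycle mean attained by: cycle 0->3->4->0, total 2 + 3 + 9, length 3.
Answer: λ = 14/3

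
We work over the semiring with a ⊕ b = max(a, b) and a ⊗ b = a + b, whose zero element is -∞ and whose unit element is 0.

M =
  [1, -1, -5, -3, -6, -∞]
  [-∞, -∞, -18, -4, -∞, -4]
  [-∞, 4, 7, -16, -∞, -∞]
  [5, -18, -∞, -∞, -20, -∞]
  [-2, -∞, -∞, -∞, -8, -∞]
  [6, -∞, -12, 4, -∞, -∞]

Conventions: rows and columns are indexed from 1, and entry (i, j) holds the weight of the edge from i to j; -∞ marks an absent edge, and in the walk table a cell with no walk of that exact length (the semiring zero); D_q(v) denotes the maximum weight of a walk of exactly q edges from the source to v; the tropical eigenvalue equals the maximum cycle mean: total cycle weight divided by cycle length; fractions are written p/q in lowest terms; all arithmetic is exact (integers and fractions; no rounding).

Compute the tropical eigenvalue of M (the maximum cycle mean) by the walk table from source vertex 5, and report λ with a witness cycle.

q=0: [-∞, -∞, -∞, -∞, 0, -∞]
q=1: [-2, -∞, -∞, -∞, -8, -∞]
q=2: [-1, -3, -7, -5, -8, -∞]
q=3: [0, -2, 0, -4, -7, -7]
q=4: [1, 4, 7, -3, -6, -6]
q=5: [2, 11, 14, 0, -5, 0]
q=6: [6, 18, 21, 7, -4, 7]
Optimal cycle mean attained by: cycle 3->3, total 7, length 1.
Answer: λ = 7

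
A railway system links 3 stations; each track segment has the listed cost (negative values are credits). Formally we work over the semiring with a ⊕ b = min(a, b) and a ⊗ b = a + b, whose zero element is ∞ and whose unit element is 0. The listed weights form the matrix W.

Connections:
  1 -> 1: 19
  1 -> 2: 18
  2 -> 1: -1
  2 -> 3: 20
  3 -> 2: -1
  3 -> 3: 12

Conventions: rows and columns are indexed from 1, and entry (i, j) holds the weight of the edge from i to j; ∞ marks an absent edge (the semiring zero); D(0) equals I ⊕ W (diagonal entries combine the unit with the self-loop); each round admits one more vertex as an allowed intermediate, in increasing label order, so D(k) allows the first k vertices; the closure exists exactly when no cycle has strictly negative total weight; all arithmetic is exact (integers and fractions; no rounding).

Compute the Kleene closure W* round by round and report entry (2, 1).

D(0):
  [0, 18, ∞]
  [-1, 0, 20]
  [∞, -1, 0]
D(1):
  [0, 18, ∞]
  [-1, 0, 20]
  [∞, -1, 0]
D(2):
  [0, 18, 38]
  [-1, 0, 20]
  [-2, -1, 0]
D(3):
  [0, 18, 38]
  [-1, 0, 20]
  [-2, -1, 0]
Answer: W*[2][1] = -1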